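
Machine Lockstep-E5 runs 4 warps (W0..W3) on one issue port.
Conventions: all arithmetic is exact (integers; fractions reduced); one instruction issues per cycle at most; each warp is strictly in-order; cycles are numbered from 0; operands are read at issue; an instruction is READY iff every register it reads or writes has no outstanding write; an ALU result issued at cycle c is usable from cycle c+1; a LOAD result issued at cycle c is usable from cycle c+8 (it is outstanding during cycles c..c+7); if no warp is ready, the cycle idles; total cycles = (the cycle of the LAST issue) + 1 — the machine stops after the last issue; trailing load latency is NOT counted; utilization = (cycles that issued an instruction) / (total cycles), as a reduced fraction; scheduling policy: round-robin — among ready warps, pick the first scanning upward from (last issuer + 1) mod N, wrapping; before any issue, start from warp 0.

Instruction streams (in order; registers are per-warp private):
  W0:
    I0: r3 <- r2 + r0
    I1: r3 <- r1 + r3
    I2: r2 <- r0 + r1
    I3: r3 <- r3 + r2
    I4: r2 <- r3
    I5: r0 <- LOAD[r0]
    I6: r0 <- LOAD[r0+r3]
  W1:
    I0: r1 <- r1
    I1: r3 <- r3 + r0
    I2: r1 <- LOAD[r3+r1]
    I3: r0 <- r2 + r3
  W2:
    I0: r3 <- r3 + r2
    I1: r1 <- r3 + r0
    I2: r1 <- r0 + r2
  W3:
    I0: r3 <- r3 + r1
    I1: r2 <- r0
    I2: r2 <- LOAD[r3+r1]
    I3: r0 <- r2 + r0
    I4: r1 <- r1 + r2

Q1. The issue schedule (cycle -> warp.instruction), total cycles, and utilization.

cycle 0: W0.I0
cycle 1: W1.I0
cycle 2: W2.I0
cycle 3: W3.I0
cycle 4: W0.I1
cycle 5: W1.I1
cycle 6: W2.I1
cycle 7: W3.I1
cycle 8: W0.I2
cycle 9: W1.I2
cycle 10: W2.I2
cycle 11: W3.I2
cycle 12: W0.I3
cycle 13: W1.I3
cycle 14: W0.I4
cycle 15: W0.I5
cycle 16: idle
cycle 17: idle
cycle 18: idle
cycle 19: W3.I3
cycle 20: W3.I4
cycle 21: idle
cycle 22: idle
cycle 23: W0.I6

Answer: 24 cycles, utilization 19/24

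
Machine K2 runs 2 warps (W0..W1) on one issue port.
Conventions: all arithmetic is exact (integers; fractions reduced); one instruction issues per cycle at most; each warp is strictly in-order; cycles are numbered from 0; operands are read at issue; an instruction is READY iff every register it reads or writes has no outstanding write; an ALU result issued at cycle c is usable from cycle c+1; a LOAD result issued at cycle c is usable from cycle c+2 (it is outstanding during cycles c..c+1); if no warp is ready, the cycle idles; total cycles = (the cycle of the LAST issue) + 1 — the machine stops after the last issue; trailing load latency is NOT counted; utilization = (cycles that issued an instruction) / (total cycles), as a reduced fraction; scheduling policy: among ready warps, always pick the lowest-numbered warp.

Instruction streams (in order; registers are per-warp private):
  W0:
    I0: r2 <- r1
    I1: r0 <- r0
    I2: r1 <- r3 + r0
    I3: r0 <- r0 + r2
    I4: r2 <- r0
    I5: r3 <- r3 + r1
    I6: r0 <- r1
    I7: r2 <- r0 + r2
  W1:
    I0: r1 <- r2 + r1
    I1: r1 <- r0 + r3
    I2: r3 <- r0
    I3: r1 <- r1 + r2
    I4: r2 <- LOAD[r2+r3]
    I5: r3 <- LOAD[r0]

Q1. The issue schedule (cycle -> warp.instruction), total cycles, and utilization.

cycle 0: W0.I0
cycle 1: W0.I1
cycle 2: W0.I2
cycle 3: W0.I3
cycle 4: W0.I4
cycle 5: W0.I5
cycle 6: W0.I6
cycle 7: W0.I7
cycle 8: W1.I0
cycle 9: W1.I1
cycle 10: W1.I2
cycle 11: W1.I3
cycle 12: W1.I4
cycle 13: W1.I5

Answer: 14 cycles, utilization 1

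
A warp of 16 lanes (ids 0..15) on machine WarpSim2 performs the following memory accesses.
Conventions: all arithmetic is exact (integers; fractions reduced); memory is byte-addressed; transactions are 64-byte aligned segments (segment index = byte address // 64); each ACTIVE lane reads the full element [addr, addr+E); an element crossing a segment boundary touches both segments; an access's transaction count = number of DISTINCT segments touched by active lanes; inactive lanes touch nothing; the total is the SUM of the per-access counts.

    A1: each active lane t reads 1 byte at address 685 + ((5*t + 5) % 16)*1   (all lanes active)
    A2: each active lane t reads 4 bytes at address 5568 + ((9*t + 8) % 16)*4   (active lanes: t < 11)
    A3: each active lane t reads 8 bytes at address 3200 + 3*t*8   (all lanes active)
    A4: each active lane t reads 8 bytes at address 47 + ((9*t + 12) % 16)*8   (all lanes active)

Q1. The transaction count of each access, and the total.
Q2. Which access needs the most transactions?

A1: 1 transaction
A2: 1 transaction
A3: 6 transactions
A4: 3 transactions

Answer: 1,1,6,3; total 11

Answer: A3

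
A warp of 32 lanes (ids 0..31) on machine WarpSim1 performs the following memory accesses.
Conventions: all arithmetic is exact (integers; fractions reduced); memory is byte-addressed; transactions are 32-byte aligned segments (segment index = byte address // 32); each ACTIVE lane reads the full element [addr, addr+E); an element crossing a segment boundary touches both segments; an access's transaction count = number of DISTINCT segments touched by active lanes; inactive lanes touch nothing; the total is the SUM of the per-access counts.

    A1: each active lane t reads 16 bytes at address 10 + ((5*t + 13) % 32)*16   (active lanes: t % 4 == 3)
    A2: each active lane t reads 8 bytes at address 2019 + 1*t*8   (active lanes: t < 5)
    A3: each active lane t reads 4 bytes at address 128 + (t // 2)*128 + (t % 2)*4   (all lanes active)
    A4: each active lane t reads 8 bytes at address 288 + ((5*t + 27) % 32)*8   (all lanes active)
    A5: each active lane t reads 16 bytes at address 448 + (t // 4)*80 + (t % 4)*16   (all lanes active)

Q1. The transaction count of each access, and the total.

A1: 8 transactions
A2: 2 transactions
A3: 16 transactions
A4: 8 transactions
A5: 20 transactions

Answer: 8,2,16,8,20; total 54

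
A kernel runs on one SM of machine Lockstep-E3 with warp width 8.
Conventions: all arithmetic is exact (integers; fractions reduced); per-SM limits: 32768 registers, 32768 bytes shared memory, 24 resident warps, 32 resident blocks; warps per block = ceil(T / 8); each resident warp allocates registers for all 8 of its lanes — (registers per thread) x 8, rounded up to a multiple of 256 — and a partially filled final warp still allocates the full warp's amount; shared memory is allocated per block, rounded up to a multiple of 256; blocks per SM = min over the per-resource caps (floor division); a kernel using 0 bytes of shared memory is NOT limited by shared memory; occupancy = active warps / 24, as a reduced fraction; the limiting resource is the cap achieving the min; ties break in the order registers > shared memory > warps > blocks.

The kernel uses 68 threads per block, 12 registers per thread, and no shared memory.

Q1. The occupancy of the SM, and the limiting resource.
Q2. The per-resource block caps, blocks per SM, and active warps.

Answer: occupancy 3/4, limited by warps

registers: 14 blocks
shared memory: no limit (kernel uses none)
warps: 2 blocks
blocks: 32 blocks

Answer: 2 blocks, 18 active warps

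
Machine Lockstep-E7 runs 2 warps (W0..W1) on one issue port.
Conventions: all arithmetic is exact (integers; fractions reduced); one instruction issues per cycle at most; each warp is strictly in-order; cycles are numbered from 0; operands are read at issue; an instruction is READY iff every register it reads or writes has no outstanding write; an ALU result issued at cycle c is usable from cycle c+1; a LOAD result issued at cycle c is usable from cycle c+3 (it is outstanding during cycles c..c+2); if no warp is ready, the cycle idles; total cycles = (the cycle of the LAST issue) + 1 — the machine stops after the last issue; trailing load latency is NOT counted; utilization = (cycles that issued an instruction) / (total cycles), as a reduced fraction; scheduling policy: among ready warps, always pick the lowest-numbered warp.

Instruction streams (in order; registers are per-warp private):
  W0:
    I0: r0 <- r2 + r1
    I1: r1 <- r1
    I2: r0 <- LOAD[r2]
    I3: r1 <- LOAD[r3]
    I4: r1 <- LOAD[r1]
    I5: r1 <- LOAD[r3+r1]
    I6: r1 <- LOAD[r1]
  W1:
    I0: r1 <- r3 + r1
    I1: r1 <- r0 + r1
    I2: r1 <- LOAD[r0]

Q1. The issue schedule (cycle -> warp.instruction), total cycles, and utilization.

cycle 0: W0.I0
cycle 1: W0.I1
cycle 2: W0.I2
cycle 3: W0.I3
cycle 4: W1.I0
cycle 5: W1.I1
cycle 6: W0.I4
cycle 7: W1.I2
cycle 8: idle
cycle 9: W0.I5
cycle 10: idle
cycle 11: idle
cycle 12: W0.I6

Answer: 13 cycles, utilization 10/13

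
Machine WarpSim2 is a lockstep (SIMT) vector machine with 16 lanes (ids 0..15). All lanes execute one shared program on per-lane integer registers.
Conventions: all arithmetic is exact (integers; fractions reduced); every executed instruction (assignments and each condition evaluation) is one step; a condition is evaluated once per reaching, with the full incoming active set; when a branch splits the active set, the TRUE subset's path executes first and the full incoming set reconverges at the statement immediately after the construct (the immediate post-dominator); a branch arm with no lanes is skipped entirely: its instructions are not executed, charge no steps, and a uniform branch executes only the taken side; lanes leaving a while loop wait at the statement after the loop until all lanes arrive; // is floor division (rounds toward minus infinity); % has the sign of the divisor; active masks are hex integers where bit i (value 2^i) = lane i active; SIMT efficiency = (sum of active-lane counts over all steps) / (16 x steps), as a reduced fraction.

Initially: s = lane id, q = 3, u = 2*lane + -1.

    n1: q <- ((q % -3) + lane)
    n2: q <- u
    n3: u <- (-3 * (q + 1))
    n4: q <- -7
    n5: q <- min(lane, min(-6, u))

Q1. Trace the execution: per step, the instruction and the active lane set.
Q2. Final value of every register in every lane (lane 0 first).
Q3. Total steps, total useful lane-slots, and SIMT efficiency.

step 0: q <- ((q % -3) + lane)       0xffff
step 1: q <- u                       0xffff
step 2: u <- (-3 * (q + 1))          0xffff
step 3: q <- -7                      0xffff
step 4: q <- min(lane, min(-6, u))   0xffff

Answer: 5 steps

s: 0,1,2,3,4,5,6,7,8,9,10,11,12,13,14,15
q: -6,-6,-12,-18,-24,-30,-36,-42,-48,-54,-60,-66,-72,-78,-84,-90
u: 0,-6,-12,-18,-24,-30,-36,-42,-48,-54,-60,-66,-72,-78,-84,-90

steps = 5; useful = 80; efficiency = 80/80 = 1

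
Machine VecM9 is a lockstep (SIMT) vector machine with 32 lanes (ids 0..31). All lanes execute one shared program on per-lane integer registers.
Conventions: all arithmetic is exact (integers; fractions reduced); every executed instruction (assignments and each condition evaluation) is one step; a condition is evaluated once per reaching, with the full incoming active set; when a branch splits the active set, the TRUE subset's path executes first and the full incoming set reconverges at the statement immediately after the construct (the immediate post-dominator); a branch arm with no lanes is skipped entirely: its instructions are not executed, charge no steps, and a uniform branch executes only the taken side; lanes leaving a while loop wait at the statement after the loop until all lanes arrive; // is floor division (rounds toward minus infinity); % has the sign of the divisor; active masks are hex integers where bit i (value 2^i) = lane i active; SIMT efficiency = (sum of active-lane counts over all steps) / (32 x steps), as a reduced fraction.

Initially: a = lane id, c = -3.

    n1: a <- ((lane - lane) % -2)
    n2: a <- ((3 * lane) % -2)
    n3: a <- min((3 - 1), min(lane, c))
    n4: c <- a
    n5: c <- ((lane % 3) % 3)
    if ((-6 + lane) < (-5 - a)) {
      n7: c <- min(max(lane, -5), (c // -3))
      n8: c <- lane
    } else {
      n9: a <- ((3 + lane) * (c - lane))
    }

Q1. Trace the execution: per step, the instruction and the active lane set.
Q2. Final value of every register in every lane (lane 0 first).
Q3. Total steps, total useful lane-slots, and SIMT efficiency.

step 0: a <- ((lane - lane) % -2)    0xffffffff
step 1: a <- ((3 * lane) % -2)       0xffffffff
step 2: a <- min((3 - 1), min(lane, c)) 0xffffffff
step 3: c <- a                       0xffffffff
step 4: c <- ((lane % 3) % 3)        0xffffffff
step 5: eval ((-6 + lane) < (-5 - a)) 0xffffffff
step 6: c <- min(max(lane, -5), (c // -3)) 0x0000000f
step 7: c <- lane                    0x0000000f
step 8: a <- ((3 + lane) * (c - lane)) 0xfffffff0

Answer: 9 steps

a: -3,-3,-3,-3,-21,-24,-54,-60,-66,-108,-117,-126,-180,-192,-204,-270,-285,-300,-378,-396,-414,-504,-525,-546,-648,-672,-696,-810,-837,-864,-990,-1020
c: 0,1,2,3,1,2,0,1,2,0,1,2,0,1,2,0,1,2,0,1,2,0,1,2,0,1,2,0,1,2,0,1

steps = 9; useful = 228; efficiency = 228/288 = 19/24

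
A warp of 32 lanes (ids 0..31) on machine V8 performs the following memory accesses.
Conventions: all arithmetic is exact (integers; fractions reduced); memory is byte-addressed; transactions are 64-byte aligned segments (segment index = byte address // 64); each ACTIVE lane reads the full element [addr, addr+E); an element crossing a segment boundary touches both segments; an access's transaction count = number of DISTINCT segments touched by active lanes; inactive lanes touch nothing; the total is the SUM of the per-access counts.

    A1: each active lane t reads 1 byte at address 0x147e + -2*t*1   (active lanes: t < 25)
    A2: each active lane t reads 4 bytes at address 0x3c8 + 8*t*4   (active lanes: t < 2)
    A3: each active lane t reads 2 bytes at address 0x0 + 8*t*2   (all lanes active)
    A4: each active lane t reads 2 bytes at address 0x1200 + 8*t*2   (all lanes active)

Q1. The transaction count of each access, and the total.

A1: 1 transaction
A2: 1 transaction
A3: 8 transactions
A4: 8 transactions

Answer: 1,1,8,8; total 18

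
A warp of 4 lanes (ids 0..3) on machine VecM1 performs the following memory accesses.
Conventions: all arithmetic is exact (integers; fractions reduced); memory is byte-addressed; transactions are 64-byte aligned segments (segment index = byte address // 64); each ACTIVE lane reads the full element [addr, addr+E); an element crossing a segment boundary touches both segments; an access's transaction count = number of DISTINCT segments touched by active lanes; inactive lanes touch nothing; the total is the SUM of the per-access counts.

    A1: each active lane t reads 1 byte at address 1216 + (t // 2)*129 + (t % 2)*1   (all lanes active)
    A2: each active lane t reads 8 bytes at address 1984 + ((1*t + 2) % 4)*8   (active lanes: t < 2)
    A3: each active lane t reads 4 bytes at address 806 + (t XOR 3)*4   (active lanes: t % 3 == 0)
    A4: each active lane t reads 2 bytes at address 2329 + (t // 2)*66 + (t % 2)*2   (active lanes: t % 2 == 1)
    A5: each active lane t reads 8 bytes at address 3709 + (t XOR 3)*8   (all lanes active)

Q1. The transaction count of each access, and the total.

A1: 2 transactions
A2: 1 transaction
A3: 1 transaction
A4: 2 transactions
A5: 2 transactions

Answer: 2,1,1,2,2; total 8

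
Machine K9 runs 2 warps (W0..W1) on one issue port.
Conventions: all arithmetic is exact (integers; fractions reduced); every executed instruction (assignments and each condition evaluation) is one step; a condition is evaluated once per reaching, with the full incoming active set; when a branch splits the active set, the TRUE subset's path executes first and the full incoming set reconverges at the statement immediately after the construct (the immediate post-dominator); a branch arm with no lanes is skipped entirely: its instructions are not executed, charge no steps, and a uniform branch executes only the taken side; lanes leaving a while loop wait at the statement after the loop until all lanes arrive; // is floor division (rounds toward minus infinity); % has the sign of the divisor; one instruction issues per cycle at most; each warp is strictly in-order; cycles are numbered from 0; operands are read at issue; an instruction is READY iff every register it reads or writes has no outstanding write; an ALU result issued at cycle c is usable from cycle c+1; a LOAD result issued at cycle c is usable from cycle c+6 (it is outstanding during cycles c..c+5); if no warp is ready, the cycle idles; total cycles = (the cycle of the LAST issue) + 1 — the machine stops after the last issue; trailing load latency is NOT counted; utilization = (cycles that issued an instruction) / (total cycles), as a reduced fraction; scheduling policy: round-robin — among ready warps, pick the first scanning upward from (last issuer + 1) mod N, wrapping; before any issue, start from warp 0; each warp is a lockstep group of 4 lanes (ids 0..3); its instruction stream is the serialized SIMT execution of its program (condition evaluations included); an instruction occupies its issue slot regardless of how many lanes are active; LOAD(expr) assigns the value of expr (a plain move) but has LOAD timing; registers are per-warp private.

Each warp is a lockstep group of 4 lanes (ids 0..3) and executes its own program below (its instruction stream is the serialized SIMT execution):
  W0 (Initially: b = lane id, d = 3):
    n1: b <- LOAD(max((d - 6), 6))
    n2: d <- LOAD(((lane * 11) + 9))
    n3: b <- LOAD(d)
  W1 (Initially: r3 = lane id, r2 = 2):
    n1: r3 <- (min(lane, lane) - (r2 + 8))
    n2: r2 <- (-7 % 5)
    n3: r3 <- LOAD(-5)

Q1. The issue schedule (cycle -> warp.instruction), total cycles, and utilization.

cycle 0: W0.I0
cycle 1: W1.I0
cycle 2: W0.I1
cycle 3: W1.I1
cycle 4: W1.I2
cycle 5: idle
cycle 6: idle
cycle 7: idle
cycle 8: W0.I2

Answer: 9 cycles, utilization 2/3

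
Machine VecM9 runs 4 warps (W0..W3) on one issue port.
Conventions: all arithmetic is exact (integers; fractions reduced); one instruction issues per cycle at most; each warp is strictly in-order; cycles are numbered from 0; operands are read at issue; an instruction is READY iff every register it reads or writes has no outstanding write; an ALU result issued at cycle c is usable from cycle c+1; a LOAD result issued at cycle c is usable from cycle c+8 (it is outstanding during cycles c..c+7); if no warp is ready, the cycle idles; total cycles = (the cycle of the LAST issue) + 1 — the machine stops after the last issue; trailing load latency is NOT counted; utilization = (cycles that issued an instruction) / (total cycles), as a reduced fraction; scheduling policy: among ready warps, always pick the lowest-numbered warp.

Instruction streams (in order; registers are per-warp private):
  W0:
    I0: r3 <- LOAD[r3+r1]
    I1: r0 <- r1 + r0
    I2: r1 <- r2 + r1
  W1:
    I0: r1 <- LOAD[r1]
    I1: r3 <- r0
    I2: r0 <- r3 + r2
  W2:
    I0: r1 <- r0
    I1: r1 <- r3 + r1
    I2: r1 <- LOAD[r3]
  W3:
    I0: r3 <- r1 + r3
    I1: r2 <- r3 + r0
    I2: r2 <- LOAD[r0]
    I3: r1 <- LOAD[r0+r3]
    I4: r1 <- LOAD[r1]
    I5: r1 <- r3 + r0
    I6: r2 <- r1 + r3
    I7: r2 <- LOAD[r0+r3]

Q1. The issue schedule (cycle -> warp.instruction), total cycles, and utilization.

cycle 0: W0.I0
cycle 1: W0.I1
cycle 2: W0.I2
cycle 3: W1.I0
cycle 4: W1.I1
cycle 5: W1.I2
cycle 6: W2.I0
cycle 7: W2.I1
cycle 8: W2.I2
cycle 9: W3.I0
cycle 10: W3.I1
cycle 11: W3.I2
cycle 12: W3.I3
cycle 13: idle
cycle 14: idle
cycle 15: idle
cycle 16: idle
cycle 17: idle
cycle 18: idle
cycle 19: idle
cycle 20: W3.I4
cycle 21: idle
cycle 22: idle
cycle 23: idle
cycle 24: idle
cycle 25: idle
cycle 26: idle
cycle 27: idle
cycle 28: W3.I5
cycle 29: W3.I6
cycle 30: W3.I7

Answer: 31 cycles, utilization 17/31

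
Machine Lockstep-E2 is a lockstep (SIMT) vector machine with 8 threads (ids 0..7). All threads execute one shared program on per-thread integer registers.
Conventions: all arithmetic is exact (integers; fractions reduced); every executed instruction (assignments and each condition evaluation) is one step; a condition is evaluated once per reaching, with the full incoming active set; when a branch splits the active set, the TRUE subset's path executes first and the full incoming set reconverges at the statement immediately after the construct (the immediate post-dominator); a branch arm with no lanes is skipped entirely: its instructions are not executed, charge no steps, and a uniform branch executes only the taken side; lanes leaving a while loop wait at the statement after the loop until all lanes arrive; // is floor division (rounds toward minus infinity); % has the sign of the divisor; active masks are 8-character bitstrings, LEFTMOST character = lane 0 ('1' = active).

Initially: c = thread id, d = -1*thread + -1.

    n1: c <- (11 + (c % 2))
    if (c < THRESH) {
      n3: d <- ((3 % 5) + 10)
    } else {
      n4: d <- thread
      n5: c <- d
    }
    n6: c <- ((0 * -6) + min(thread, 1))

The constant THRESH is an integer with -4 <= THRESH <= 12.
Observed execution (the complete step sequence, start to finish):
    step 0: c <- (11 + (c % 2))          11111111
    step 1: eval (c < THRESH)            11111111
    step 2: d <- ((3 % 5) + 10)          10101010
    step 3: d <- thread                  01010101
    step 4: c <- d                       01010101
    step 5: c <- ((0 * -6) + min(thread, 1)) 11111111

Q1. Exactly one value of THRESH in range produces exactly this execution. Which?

Answer: THRESH = 12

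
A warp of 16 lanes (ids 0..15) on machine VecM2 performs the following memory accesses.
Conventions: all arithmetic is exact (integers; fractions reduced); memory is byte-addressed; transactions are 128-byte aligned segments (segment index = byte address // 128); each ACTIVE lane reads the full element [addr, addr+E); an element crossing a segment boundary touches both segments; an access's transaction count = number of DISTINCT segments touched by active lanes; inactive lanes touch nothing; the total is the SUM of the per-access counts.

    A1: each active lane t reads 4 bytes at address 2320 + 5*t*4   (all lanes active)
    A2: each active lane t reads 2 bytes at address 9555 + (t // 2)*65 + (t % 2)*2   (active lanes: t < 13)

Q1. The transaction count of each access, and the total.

A1: 3 transactions
A2: 4 transactions

Answer: 3,4; total 7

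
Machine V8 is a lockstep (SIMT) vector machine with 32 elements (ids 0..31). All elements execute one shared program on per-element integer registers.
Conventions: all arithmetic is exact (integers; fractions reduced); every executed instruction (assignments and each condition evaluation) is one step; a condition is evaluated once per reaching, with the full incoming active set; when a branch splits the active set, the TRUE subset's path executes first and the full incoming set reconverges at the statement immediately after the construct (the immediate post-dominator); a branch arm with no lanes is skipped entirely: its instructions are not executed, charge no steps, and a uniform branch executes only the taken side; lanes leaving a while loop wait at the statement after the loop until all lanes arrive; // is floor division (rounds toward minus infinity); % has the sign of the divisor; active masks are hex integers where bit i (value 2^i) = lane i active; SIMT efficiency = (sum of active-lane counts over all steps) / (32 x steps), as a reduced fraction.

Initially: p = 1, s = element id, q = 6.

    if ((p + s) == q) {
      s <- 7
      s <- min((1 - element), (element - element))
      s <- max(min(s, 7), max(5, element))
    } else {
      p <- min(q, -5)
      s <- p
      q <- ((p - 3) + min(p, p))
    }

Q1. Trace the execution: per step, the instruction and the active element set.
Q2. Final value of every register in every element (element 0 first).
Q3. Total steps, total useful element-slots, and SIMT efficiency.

step 0: eval ((p + s) == q)          0xffffffff
step 1: s <- 7                       0x00000020
step 2: s <- min((1 - element), (element - element)) 0x00000020
step 3: s <- max(min(s, 7), max(5, element)) 0x00000020
step 4: p <- min(q, -5)              0xffffffdf
step 5: s <- p                       0xffffffdf
step 6: q <- ((p - 3) + min(p, p))   0xffffffdf

Answer: 7 steps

p: -5,-5,-5,-5,-5,1,-5,-5,-5,-5,-5,-5,-5,-5,-5,-5,-5,-5,-5,-5,-5,-5,-5,-5,-5,-5,-5,-5,-5,-5,-5,-5
s: -5,-5,-5,-5,-5,5,-5,-5,-5,-5,-5,-5,-5,-5,-5,-5,-5,-5,-5,-5,-5,-5,-5,-5,-5,-5,-5,-5,-5,-5,-5,-5
q: -13,-13,-13,-13,-13,6,-13,-13,-13,-13,-13,-13,-13,-13,-13,-13,-13,-13,-13,-13,-13,-13,-13,-13,-13,-13,-13,-13,-13,-13,-13,-13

steps = 7; useful = 128; efficiency = 128/224 = 4/7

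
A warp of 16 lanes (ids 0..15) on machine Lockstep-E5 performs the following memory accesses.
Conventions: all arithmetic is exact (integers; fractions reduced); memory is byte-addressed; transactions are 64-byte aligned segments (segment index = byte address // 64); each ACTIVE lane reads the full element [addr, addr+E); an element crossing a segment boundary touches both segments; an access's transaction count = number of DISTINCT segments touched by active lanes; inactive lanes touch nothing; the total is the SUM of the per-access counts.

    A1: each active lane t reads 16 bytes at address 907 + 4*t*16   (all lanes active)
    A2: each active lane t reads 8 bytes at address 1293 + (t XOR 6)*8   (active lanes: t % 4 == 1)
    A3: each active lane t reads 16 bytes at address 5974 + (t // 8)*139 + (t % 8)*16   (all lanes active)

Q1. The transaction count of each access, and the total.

A1: 16 transactions
A2: 3 transactions
A3: 5 transactions

Answer: 16,3,5; total 24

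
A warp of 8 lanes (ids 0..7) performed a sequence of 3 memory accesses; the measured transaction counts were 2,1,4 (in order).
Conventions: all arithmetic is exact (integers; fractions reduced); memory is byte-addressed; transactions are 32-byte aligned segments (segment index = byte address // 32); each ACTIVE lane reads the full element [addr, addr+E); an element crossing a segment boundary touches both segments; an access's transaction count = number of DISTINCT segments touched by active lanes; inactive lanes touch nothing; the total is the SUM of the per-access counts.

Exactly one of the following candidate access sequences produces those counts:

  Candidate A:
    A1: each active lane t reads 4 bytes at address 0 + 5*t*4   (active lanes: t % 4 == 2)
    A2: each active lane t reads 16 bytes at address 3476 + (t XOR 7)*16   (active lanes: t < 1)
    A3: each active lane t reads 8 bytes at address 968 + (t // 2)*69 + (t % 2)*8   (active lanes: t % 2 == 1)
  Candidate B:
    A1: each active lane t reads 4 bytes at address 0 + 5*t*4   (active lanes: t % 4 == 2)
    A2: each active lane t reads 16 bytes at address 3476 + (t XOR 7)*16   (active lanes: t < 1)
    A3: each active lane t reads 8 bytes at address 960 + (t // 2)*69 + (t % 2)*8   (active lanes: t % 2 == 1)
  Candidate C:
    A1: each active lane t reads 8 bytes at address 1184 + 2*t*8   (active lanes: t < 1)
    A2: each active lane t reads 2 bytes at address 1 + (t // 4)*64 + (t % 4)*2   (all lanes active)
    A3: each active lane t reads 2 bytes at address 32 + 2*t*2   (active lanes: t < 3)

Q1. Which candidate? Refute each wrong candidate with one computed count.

A: A3 gives 6 transactions, not 4
C: A1 gives 1 transaction, not 2
B: all counts match (2,1,4)

Answer: B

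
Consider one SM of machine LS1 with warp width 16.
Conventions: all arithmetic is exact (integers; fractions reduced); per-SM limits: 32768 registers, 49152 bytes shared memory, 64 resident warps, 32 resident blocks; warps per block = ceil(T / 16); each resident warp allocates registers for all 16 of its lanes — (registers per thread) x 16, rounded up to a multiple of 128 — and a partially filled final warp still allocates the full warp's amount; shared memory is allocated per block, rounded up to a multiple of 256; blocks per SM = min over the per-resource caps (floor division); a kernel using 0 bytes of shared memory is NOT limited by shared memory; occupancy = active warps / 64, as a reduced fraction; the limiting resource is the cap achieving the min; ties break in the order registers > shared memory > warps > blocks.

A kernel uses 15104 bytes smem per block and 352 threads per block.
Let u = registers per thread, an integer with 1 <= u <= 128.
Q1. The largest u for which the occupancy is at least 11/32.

Answer: u = 88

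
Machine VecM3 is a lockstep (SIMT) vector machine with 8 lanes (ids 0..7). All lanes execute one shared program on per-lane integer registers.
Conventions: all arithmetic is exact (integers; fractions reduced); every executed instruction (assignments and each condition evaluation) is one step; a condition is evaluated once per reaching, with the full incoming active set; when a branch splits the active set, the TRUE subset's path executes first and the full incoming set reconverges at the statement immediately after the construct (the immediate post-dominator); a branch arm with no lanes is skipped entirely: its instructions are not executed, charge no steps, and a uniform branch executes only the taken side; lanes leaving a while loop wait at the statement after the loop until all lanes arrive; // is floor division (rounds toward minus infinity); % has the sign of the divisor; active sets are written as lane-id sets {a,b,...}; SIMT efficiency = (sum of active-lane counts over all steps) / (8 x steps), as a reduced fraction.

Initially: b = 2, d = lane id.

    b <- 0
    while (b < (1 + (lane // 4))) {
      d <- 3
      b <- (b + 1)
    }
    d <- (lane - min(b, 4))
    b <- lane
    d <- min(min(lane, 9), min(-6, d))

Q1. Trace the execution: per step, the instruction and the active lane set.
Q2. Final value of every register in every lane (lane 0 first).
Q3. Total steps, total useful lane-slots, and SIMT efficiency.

step 0: b <- 0                       {0,1,2,3,4,5,6,7}
step 1: eval (b < (1 + (lane // 4))) {0,1,2,3,4,5,6,7}
step 2: d <- 3                       {0,1,2,3,4,5,6,7}
step 3: b <- (b + 1)                 {0,1,2,3,4,5,6,7}
step 4: eval (b < (1 + (lane // 4))) {0,1,2,3,4,5,6,7}
step 5: d <- 3                       {4,5,6,7}
step 6: b <- (b + 1)                 {4,5,6,7}
step 7: eval (b < (1 + (lane // 4))) {4,5,6,7}
step 8: d <- (lane - min(b, 4))      {0,1,2,3,4,5,6,7}
step 9: b <- lane                    {0,1,2,3,4,5,6,7}
step 10: d <- min(min(lane, 9), min(-6, d)) {0,1,2,3,4,5,6,7}

Answer: 11 steps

b: 0,1,2,3,4,5,6,7
d: -6,-6,-6,-6,-6,-6,-6,-6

steps = 11; useful = 76; efficiency = 76/88 = 19/22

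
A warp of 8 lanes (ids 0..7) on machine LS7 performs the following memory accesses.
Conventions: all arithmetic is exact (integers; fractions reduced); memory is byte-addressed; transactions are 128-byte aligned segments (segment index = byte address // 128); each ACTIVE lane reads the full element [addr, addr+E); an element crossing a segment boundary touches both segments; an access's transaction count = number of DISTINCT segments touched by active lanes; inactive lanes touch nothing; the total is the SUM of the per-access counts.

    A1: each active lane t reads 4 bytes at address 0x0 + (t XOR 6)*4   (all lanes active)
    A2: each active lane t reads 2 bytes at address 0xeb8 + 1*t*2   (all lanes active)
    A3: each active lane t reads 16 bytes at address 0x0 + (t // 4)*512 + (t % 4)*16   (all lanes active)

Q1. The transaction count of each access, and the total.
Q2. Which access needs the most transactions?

A1: 1 transaction
A2: 1 transaction
A3: 2 transactions

Answer: 1,1,2; total 4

Answer: A3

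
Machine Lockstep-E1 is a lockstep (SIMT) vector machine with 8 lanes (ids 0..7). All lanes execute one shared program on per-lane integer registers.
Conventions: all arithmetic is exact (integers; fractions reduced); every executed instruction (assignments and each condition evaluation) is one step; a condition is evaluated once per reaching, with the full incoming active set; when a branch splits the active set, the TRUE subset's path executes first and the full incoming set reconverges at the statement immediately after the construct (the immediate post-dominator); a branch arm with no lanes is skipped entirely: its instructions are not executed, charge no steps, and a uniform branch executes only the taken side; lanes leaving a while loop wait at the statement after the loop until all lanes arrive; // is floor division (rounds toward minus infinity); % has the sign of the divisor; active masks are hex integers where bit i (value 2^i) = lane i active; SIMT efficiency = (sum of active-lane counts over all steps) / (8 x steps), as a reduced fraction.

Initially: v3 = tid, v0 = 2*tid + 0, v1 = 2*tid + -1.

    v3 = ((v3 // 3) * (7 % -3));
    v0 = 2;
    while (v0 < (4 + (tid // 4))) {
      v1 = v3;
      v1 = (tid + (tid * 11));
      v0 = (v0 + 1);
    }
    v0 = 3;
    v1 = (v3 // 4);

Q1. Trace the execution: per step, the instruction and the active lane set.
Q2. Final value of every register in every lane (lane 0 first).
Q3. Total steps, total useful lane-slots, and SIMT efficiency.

step 0: v3 <- ((v3 // 3) * (7 % -3)) 0xff
step 1: v0 <- 2                      0xff
step 2: eval (v0 < (4 + (tid // 4))) 0xff
step 3: v1 <- v3                     0xff
step 4: v1 <- (tid + (tid * 11))     0xff
step 5: v0 <- (v0 + 1)               0xff
step 6: eval (v0 < (4 + (tid // 4))) 0xff
step 7: v1 <- v3                     0xff
step 8: v1 <- (tid + (tid * 11))     0xff
step 9: v0 <- (v0 + 1)               0xff
step 10: eval (v0 < (4 + (tid // 4))) 0xff
step 11: v1 <- v3                     0xf0
step 12: v1 <- (tid + (tid * 11))     0xf0
step 13: v0 <- (v0 + 1)               0xf0
step 14: eval (v0 < (4 + (tid // 4))) 0xf0
step 15: v0 <- 3                      0xff
step 16: v1 <- (v3 // 4)              0xff

Answer: 17 steps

v3: 0,0,0,-2,-2,-2,-4,-4
v0: 3,3,3,3,3,3,3,3
v1: 0,0,0,-1,-1,-1,-1,-1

steps = 17; useful = 120; efficiency = 120/136 = 15/17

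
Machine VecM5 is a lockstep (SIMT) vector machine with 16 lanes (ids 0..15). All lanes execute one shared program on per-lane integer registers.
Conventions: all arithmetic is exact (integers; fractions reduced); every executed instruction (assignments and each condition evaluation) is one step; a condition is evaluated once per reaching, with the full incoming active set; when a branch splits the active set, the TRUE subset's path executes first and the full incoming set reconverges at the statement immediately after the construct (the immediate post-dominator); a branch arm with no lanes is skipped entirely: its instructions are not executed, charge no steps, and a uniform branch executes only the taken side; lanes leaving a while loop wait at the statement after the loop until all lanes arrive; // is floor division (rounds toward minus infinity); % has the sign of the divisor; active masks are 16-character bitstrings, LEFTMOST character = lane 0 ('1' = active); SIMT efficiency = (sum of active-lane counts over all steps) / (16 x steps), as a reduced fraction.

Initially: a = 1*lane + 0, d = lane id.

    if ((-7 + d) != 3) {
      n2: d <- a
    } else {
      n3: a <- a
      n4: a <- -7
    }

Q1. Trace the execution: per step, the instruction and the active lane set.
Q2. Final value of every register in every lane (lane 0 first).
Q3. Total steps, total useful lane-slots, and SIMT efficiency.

step 0: eval ((-7 + d) != 3)         1111111111111111
step 1: d <- a                       1111111111011111
step 2: a <- a                       0000000000100000
step 3: a <- -7                      0000000000100000

Answer: 4 steps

a: 0,1,2,3,4,5,6,7,8,9,-7,11,12,13,14,15
d: 0,1,2,3,4,5,6,7,8,9,10,11,12,13,14,15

steps = 4; useful = 33; efficiency = 33/64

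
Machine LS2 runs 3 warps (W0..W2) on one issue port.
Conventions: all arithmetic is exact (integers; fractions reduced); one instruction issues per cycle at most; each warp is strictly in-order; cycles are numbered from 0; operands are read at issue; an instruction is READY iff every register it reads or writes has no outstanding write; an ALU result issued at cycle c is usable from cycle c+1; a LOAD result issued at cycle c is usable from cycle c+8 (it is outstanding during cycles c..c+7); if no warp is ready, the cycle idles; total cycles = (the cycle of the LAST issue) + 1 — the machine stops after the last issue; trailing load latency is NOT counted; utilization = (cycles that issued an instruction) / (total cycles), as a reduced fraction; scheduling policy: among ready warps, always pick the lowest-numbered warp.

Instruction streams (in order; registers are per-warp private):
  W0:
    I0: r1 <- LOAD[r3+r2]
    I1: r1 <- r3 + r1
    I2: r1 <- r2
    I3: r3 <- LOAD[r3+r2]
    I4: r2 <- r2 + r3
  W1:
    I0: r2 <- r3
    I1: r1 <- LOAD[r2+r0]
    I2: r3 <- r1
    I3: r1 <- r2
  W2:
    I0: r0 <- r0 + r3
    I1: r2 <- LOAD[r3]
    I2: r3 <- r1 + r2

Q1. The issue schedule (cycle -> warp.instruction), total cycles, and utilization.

cycle 0: W0.I0
cycle 1: W1.I0
cycle 2: W1.I1
cycle 3: W2.I0
cycle 4: W2.I1
cycle 5: idle
cycle 6: idle
cycle 7: idle
cycle 8: W0.I1
cycle 9: W0.I2
cycle 10: W0.I3
cycle 11: W1.I2
cycle 12: W1.I3
cycle 13: W2.I2
cycle 14: idle
cycle 15: idle
cycle 16: idle
cycle 17: idle
cycle 18: W0.I4

Answer: 19 cycles, utilization 12/19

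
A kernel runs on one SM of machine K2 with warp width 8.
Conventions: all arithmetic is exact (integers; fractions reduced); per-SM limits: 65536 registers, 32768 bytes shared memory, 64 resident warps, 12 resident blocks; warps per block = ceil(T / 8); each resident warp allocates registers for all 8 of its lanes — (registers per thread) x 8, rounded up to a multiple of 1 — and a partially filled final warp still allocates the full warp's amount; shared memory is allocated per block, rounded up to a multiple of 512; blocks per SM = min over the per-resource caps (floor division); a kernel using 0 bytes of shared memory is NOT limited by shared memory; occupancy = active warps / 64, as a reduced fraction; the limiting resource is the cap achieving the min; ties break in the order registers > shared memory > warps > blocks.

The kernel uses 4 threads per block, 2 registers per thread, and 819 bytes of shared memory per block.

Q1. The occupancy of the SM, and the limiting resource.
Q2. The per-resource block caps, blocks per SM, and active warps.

Answer: occupancy 3/16, limited by blocks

registers: 4096 blocks
shared memory: 32 blocks
warps: 64 blocks
blocks: 12 blocks

Answer: 12 blocks, 12 active warps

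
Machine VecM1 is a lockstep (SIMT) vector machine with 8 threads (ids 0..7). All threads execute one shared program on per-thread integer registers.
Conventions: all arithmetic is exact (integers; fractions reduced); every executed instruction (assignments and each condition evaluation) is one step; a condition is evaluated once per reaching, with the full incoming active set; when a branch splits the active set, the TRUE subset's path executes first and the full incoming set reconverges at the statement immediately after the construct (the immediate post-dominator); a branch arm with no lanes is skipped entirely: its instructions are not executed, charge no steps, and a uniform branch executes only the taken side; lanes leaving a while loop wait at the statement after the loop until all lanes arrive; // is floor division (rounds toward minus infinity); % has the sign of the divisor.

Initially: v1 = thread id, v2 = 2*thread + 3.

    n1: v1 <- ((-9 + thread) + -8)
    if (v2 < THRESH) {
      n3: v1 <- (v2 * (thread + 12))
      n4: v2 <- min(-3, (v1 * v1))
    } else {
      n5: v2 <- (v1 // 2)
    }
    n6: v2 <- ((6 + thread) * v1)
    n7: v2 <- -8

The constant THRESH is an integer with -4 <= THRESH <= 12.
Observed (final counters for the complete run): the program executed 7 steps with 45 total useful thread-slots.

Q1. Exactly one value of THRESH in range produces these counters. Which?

Answer: THRESH = 12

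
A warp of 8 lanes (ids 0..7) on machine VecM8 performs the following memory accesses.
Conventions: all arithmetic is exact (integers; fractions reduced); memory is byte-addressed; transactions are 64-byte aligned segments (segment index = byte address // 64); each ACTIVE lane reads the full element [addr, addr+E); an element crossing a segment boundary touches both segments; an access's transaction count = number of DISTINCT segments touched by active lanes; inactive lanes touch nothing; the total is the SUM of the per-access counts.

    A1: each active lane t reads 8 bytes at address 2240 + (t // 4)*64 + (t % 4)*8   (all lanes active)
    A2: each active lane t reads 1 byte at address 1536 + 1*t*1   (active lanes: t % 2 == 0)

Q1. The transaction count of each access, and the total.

A1: 2 transactions
A2: 1 transaction

Answer: 2,1; total 3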